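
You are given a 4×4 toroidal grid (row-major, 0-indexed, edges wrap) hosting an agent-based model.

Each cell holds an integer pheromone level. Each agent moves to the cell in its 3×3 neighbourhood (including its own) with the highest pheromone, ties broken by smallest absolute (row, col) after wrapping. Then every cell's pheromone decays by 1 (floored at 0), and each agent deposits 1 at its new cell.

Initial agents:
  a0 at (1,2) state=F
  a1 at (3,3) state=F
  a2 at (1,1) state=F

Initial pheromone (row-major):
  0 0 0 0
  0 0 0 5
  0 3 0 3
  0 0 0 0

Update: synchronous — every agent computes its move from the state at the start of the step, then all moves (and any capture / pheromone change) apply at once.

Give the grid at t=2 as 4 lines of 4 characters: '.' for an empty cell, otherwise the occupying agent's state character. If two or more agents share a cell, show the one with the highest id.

....
...F
.F..
....

t=1: a0@(1,3) a1@(2,3) a2@(2,1) | pheromone: 0 0 0 0 / 0 0 0 5 / 0 3 0 3 / 0 0 0 0
t=2: a0@(1,3) a1@(1,3) a2@(2,1) | pheromone: 0 0 0 0 / 0 0 0 6 / 0 3 0 2 / 0 0 0 0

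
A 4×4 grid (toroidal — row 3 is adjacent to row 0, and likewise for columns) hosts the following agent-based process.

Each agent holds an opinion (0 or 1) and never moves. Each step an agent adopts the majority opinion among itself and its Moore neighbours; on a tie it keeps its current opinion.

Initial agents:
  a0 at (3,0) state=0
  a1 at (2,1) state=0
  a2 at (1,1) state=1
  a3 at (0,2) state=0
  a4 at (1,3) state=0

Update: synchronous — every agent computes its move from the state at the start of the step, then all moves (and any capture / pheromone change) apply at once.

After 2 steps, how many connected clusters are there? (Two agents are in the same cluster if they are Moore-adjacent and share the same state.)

1

t=1: a0@(3,0):0 a1@(2,1):0 a2@(1,1):0 a3@(0,2):0 a4@(1,3):0
t=2: (unchanged — steady state)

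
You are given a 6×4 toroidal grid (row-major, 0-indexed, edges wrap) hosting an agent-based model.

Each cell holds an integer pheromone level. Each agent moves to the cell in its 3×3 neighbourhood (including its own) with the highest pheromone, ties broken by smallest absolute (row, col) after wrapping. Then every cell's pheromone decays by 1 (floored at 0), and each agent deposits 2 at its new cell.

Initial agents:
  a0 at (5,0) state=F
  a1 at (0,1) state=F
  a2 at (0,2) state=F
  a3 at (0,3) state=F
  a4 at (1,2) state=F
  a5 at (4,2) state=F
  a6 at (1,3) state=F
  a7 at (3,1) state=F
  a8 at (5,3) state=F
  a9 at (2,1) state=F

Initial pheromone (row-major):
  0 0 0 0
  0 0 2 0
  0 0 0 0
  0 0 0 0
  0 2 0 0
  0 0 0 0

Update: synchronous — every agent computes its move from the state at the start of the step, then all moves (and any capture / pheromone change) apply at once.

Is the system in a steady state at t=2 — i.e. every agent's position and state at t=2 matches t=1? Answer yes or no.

t=1: a0@(4,1) a1@(1,2) a2@(1,2) a3@(1,2) a4@(1,2) a5@(4,1) a6@(1,2) a7@(4,1) a8@(0,0) a9@(1,2) | pheromone: 2 0 0 0 / 0 0 13 0 / 0 0 0 0 / 0 0 0 0 / 0 7 0 0 / 0 0 0 0
t=2: a0@(4,1) a1@(1,2) a2@(1,2) a3@(1,2) a4@(1,2) a5@(4,1) a6@(1,2) a7@(4,1) a8@(0,0) a9@(1,2) | pheromone: 3 0 0 0 / 0 0 24 0 / 0 0 0 0 / 0 0 0 0 / 0 12 0 0 / 0 0 0 0

yes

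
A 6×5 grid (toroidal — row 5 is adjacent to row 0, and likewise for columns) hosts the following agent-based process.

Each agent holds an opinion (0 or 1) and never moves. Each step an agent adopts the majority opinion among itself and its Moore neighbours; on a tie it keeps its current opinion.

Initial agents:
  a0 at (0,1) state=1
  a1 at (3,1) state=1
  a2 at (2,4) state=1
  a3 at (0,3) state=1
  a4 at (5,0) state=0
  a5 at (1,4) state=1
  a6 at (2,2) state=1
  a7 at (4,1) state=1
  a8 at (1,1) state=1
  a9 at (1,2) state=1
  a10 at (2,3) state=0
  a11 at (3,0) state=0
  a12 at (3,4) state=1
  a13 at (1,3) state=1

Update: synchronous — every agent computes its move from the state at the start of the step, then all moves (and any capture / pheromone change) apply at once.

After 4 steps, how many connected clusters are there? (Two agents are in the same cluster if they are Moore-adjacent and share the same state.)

t=1: a0@(0,1):1 a1@(3,1):1 a2@(2,4):1 a3@(0,3):1 a4@(5,0):1 a5@(1,4):1 a6@(2,2):1 a7@(4,1):1 a8@(1,1):1 a9@(1,2):1 a10@(2,3):1 a11@(3,0):1 a12@(3,4):1 a13@(1,3):1
t=2: (unchanged — steady state)

1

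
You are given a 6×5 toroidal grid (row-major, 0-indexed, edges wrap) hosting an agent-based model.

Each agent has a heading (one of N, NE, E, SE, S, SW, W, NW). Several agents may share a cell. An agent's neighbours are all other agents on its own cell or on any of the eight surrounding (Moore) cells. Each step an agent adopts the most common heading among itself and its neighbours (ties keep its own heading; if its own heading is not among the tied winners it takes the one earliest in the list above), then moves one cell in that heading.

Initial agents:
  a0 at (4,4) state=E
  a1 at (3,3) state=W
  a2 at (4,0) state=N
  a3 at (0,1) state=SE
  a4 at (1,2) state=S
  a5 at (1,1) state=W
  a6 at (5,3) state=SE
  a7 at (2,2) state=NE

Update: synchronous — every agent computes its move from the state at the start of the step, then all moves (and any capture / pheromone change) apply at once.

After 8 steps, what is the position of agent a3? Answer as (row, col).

t=1: a0@(4,0):E a1@(3,2):W a2@(3,0):N a3@(1,2):SE a4@(2,2):S a5@(1,0):W a6@(0,4):SE a7@(2,1):W
t=2: a0@(4,1):E a1@(3,1):W a2@(2,0):N a3@(2,3):SE a4@(2,1):W a5@(1,4):W a6@(1,0):SE a7@(2,0):W
t=3: a0@(4,2):E a1@(3,0):W a2@(2,4):W a3@(3,4):SE a4@(2,0):W a5@(1,3):W a6@(1,4):W a7@(2,4):W
t=4: a0@(4,3):E a1@(3,4):W a2@(2,3):W a3@(3,3):W a4@(2,4):W a5@(1,2):W a6@(1,3):W a7@(2,3):W
t=5: a0@(4,2):W a1@(3,3):W a2@(2,2):W a3@(3,2):W a4@(2,3):W a5@(1,1):W a6@(1,2):W a7@(2,2):W
t=6: a0@(4,1):W a1@(3,2):W a2@(2,1):W a3@(3,1):W a4@(2,2):W a5@(1,0):W a6@(1,1):W a7@(2,1):W
t=7: a0@(4,0):W a1@(3,1):W a2@(2,0):W a3@(3,0):W a4@(2,1):W a5@(1,4):W a6@(1,0):W a7@(2,0):W
t=8: a0@(4,4):W a1@(3,0):W a2@(2,4):W a3@(3,4):W a4@(2,0):W a5@(1,3):W a6@(1,4):W a7@(2,4):W

(3, 4)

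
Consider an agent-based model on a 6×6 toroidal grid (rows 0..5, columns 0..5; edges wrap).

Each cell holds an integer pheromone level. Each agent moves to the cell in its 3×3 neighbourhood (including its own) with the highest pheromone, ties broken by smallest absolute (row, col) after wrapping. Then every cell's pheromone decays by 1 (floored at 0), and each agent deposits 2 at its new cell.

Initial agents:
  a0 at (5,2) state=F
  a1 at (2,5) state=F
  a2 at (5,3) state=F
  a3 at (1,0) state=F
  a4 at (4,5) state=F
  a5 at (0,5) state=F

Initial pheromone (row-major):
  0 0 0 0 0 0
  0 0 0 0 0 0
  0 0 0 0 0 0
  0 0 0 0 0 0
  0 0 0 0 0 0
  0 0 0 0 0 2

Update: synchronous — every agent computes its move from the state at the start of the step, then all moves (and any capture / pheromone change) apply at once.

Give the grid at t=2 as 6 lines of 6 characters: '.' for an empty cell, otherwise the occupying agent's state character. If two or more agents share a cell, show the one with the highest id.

t=1: a0@(0,1) a1@(1,0) a2@(0,2) a3@(0,0) a4@(5,5) a5@(5,5) | pheromone: 2 2 2 0 0 0 / 2 0 0 0 0 0 / 0 0 0 0 0 0 / 0 0 0 0 0 0 / 0 0 0 0 0 0 / 0 0 0 0 0 5
t=2: a0@(0,0) a1@(0,0) a2@(0,1) a3@(5,5) a4@(5,5) a5@(5,5) | pheromone: 5 3 1 0 0 0 / 1 0 0 0 0 0 / 0 0 0 0 0 0 / 0 0 0 0 0 0 / 0 0 0 0 0 0 / 0 0 0 0 0 10

FF....
......
......
......
......
.....F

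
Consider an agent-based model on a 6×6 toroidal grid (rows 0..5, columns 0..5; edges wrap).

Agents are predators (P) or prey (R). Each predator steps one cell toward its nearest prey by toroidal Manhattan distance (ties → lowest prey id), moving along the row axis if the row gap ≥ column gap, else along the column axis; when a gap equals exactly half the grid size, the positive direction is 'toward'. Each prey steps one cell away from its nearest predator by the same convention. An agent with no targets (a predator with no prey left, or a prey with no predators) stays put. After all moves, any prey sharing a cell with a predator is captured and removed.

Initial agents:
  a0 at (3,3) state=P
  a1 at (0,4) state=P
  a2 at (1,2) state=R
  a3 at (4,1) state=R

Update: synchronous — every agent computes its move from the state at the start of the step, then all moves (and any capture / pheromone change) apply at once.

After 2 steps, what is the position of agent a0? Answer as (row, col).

t=1: a0@(2,3):P a1@(0,3):P a2@(0,2):R a3@(4,0):R
t=2: a0@(1,3):P a1@(0,2):P a2@(0,1):R a3@(4,5):R

(1, 3)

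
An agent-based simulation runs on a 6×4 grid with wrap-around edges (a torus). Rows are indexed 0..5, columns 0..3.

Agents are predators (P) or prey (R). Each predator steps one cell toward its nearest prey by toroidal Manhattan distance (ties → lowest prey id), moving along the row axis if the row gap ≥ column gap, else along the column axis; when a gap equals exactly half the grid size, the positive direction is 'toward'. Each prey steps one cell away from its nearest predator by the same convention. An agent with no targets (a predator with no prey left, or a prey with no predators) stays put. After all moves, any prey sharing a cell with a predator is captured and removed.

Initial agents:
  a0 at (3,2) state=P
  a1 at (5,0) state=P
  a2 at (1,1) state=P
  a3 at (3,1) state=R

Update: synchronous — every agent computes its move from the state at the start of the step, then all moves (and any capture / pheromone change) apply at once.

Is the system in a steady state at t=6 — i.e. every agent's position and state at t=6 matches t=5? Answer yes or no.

t=1: a0@(3,1):P a1@(4,0):P a2@(2,1):P a3@(3,0):R
t=2: a0@(3,0):P a1@(3,0):P a2@(3,1):P a3@(3,3):R
t=3: a0@(3,3):P a1@(3,3):P a2@(3,2):P
t=4: (unchanged — steady state)

yes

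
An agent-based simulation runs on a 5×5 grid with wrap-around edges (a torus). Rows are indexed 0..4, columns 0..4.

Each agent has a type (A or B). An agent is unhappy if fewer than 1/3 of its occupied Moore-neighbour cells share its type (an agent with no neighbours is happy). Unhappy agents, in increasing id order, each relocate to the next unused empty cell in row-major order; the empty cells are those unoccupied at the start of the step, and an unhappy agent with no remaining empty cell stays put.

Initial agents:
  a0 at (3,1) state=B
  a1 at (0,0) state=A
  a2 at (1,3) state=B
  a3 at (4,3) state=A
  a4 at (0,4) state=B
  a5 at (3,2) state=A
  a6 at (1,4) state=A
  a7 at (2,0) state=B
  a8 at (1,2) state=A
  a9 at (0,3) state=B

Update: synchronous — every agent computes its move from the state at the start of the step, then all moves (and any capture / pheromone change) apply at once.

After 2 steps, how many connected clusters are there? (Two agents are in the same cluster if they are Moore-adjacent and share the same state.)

t=1: a0@(3,1):B a1@(0,0):A a2@(1,3):B a3@(4,3):A a4@(0,4):B a5@(3,2):A a6@(0,1):A a7@(2,0):B a8@(0,2):A a9@(0,3):B
t=2: (unchanged — steady state)

3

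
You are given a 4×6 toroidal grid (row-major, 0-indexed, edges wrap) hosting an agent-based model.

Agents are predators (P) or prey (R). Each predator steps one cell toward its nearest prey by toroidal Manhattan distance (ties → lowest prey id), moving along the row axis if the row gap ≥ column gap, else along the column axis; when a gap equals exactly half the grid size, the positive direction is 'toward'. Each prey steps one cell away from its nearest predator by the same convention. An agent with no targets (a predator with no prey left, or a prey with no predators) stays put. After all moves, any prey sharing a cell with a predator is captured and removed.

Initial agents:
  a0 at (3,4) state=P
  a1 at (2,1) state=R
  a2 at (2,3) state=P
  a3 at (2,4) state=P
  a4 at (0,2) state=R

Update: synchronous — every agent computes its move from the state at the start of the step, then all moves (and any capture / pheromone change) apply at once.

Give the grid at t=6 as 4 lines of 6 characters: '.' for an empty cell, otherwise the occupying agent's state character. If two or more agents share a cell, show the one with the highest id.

......
......
......
PP....

t=1: a0@(3,3):P a1@(2,0):R a2@(2,2):P a3@(2,5):P a4@(0,1):R
t=2: a0@(3,2):P a2@(2,1):P a3@(2,0):P a4@(0,0):R
t=3: a0@(3,1):P a2@(3,1):P a3@(3,0):P
t=4: (unchanged — steady state)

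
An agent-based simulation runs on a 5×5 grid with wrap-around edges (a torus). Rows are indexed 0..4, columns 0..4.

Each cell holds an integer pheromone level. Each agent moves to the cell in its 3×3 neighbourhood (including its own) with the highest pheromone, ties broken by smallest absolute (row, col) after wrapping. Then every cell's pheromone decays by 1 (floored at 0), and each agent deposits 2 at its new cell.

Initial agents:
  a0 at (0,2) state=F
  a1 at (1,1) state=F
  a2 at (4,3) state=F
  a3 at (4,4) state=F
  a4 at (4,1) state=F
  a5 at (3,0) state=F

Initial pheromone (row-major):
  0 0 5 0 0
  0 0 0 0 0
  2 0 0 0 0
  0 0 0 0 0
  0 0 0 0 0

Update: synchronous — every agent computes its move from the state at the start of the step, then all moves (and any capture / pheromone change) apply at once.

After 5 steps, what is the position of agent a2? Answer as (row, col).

(0, 2)

t=1: a0@(0,2) a1@(0,2) a2@(0,2) a3@(0,0) a4@(0,2) a5@(2,0) | pheromone: 2 0 12 0 0 / 0 0 0 0 0 / 3 0 0 0 0 / 0 0 0 0 0 / 0 0 0 0 0
t=2: a0@(0,2) a1@(0,2) a2@(0,2) a3@(0,0) a4@(0,2) a5@(2,0) | pheromone: 3 0 19 0 0 / 0 0 0 0 0 / 4 0 0 0 0 / 0 0 0 0 0 / 0 0 0 0 0
t=3: a0@(0,2) a1@(0,2) a2@(0,2) a3@(0,0) a4@(0,2) a5@(2,0) | pheromone: 4 0 26 0 0 / 0 0 0 0 0 / 5 0 0 0 0 / 0 0 0 0 0 / 0 0 0 0 0
t=4: a0@(0,2) a1@(0,2) a2@(0,2) a3@(0,0) a4@(0,2) a5@(2,0) | pheromone: 5 0 33 0 0 / 0 0 0 0 0 / 6 0 0 0 0 / 0 0 0 0 0 / 0 0 0 0 0
t=5: a0@(0,2) a1@(0,2) a2@(0,2) a3@(0,0) a4@(0,2) a5@(2,0) | pheromone: 6 0 40 0 0 / 0 0 0 0 0 / 7 0 0 0 0 / 0 0 0 0 0 / 0 0 0 0 0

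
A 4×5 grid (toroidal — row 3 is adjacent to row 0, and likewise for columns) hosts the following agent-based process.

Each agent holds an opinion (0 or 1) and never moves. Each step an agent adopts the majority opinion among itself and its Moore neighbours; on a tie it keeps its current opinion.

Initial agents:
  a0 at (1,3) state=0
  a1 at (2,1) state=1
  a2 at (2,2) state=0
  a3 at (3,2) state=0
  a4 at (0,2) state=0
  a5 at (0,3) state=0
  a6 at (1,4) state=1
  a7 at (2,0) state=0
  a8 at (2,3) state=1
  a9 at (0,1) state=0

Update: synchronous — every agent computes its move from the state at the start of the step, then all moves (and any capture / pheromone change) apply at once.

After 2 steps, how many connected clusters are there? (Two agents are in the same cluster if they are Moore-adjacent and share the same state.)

t=1: a0@(1,3):0 a1@(2,1):0 a2@(2,2):0 a3@(3,2):0 a4@(0,2):0 a5@(0,3):0 a6@(1,4):0 a7@(2,0):1 a8@(2,3):0 a9@(0,1):0
t=2: a0@(1,3):0 a1@(2,1):0 a2@(2,2):0 a3@(3,2):0 a4@(0,2):0 a5@(0,3):0 a6@(1,4):0 a7@(2,0):0 a8@(2,3):0 a9@(0,1):0

1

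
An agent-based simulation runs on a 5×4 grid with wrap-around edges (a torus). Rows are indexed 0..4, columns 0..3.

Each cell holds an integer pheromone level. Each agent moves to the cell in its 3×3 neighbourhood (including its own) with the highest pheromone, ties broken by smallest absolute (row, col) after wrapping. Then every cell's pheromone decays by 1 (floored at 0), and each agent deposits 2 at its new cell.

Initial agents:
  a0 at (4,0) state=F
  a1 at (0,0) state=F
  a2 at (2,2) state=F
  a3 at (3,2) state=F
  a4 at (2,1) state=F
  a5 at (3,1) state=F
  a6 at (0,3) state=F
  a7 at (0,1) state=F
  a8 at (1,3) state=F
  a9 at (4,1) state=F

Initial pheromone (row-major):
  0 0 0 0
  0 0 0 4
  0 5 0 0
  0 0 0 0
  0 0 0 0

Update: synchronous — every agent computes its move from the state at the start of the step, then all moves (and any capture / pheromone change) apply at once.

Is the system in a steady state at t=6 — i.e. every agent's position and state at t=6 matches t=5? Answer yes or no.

yes

t=1: a0@(0,0) a1@(1,3) a2@(2,1) a3@(2,1) a4@(2,1) a5@(2,1) a6@(1,3) a7@(0,0) a8@(1,3) a9@(0,0) | pheromone: 6 0 0 0 / 0 0 0 9 / 0 12 0 0 / 0 0 0 0 / 0 0 0 0
t=2: a0@(1,3) a1@(1,3) a2@(2,1) a3@(2,1) a4@(2,1) a5@(2,1) a6@(1,3) a7@(1,3) a8@(1,3) a9@(1,3) | pheromone: 5 0 0 0 / 0 0 0 20 / 0 19 0 0 / 0 0 0 0 / 0 0 0 0
t=3: a0@(1,3) a1@(1,3) a2@(2,1) a3@(2,1) a4@(2,1) a5@(2,1) a6@(1,3) a7@(1,3) a8@(1,3) a9@(1,3) | pheromone: 4 0 0 0 / 0 0 0 31 / 0 26 0 0 / 0 0 0 0 / 0 0 0 0
t=4: a0@(1,3) a1@(1,3) a2@(2,1) a3@(2,1) a4@(2,1) a5@(2,1) a6@(1,3) a7@(1,3) a8@(1,3) a9@(1,3) | pheromone: 3 0 0 0 / 0 0 0 42 / 0 33 0 0 / 0 0 0 0 / 0 0 0 0
t=5: a0@(1,3) a1@(1,3) a2@(2,1) a3@(2,1) a4@(2,1) a5@(2,1) a6@(1,3) a7@(1,3) a8@(1,3) a9@(1,3) | pheromone: 2 0 0 0 / 0 0 0 53 / 0 40 0 0 / 0 0 0 0 / 0 0 0 0
t=6: a0@(1,3) a1@(1,3) a2@(2,1) a3@(2,1) a4@(2,1) a5@(2,1) a6@(1,3) a7@(1,3) a8@(1,3) a9@(1,3) | pheromone: 1 0 0 0 / 0 0 0 64 / 0 47 0 0 / 0 0 0 0 / 0 0 0 0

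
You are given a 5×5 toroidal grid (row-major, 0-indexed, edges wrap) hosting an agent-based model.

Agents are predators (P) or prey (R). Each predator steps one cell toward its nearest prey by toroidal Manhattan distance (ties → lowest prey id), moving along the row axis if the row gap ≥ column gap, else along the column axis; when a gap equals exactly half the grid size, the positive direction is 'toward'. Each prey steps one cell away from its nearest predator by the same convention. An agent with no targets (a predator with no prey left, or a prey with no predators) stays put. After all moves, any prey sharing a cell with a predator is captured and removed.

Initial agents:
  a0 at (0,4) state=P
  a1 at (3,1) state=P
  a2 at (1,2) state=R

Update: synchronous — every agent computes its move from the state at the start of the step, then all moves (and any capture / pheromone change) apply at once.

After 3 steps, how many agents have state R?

t=1: a0@(0,3):P a1@(2,1):P a2@(1,1):R
t=2: a0@(0,2):P a1@(1,1):P a2@(0,1):R
t=3: a0@(0,1):P a1@(0,1):P a2@(0,0):R

1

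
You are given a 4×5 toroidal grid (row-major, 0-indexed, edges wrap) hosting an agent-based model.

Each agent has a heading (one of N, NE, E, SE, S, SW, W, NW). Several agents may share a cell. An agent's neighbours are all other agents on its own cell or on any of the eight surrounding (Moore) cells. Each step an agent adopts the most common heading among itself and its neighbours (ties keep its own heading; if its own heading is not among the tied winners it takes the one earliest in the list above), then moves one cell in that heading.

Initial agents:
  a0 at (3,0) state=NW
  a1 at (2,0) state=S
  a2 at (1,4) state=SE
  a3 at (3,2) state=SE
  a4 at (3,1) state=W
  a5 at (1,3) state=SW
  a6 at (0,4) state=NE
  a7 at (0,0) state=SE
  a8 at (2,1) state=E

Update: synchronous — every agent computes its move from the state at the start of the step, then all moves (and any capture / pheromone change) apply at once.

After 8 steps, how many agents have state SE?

t=1: a0@(2,4):NW a1@(3,0):S a2@(2,0):SE a3@(0,3):SE a4@(0,2):SE a5@(2,2):SW a6@(1,0):SE a7@(1,1):SE a8@(2,2):E
t=2: a0@(3,0):SE a1@(0,0):S a2@(3,1):SE a3@(1,4):SE a4@(1,3):SE a5@(3,1):SW a6@(2,1):SE a7@(2,2):SE a8@(2,3):E
t=3: a0@(0,1):SE a1@(1,1):SE a2@(0,2):SE a3@(2,0):SE a4@(2,4):SE a5@(0,2):SE a6@(3,2):SE a7@(3,3):SE a8@(3,4):SE
t=4: a0@(1,2):SE a1@(2,2):SE a2@(1,3):SE a3@(3,1):SE a4@(3,0):SE a5@(1,3):SE a6@(0,3):SE a7@(0,4):SE a8@(0,0):SE
t=5: a0@(2,3):SE a1@(3,3):SE a2@(2,4):SE a3@(0,2):SE a4@(0,1):SE a5@(2,4):SE a6@(1,4):SE a7@(1,0):SE a8@(1,1):SE
t=6: a0@(3,4):SE a1@(0,4):SE a2@(3,0):SE a3@(1,3):SE a4@(1,2):SE a5@(3,0):SE a6@(2,0):SE a7@(2,1):SE a8@(2,2):SE
t=7: a0@(0,0):SE a1@(1,0):SE a2@(0,1):SE a3@(2,4):SE a4@(2,3):SE a5@(0,1):SE a6@(3,1):SE a7@(3,2):SE a8@(3,3):SE
t=8: a0@(1,1):SE a1@(2,1):SE a2@(1,2):SE a3@(3,0):SE a4@(3,4):SE a5@(1,2):SE a6@(0,2):SE a7@(0,3):SE a8@(0,4):SE

9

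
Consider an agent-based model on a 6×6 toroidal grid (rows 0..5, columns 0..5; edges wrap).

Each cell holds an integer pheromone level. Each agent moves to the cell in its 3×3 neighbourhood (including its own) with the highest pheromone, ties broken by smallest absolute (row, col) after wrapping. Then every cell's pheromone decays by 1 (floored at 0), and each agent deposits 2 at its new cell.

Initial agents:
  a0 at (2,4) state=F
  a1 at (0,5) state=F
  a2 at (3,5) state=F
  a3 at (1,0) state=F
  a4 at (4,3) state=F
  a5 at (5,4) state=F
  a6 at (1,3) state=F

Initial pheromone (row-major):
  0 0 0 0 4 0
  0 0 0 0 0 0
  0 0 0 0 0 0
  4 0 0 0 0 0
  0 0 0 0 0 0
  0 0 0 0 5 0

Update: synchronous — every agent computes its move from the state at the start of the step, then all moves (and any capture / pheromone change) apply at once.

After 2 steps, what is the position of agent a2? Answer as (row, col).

t=1: a0@(1,3) a1@(5,4) a2@(3,0) a3@(0,0) a4@(5,4) a5@(5,4) a6@(0,4) | pheromone: 2 0 0 0 5 0 / 0 0 0 2 0 0 / 0 0 0 0 0 0 / 5 0 0 0 0 0 / 0 0 0 0 0 0 / 0 0 0 0 10 0
t=2: a0@(0,4) a1@(5,4) a2@(3,0) a3@(0,0) a4@(5,4) a5@(5,4) a6@(5,4) | pheromone: 3 0 0 0 6 0 / 0 0 0 1 0 0 / 0 0 0 0 0 0 / 6 0 0 0 0 0 / 0 0 0 0 0 0 / 0 0 0 0 17 0

(3, 0)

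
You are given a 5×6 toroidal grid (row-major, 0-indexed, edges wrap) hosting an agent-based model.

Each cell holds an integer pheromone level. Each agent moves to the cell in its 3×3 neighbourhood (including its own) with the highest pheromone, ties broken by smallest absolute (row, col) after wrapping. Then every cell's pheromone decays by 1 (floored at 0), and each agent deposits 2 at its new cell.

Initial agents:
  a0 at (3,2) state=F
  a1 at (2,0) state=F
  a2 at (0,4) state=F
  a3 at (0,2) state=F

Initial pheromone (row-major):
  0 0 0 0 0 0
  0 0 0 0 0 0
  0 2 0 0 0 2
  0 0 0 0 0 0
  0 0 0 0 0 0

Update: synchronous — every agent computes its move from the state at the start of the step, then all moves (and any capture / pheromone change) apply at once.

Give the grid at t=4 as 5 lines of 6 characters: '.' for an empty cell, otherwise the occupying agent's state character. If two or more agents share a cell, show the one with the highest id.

.F.F..
......
.F....
......
......

t=1: a0@(2,1) a1@(2,1) a2@(0,3) a3@(0,1) | pheromone: 0 2 0 2 0 0 / 0 0 0 0 0 0 / 0 5 0 0 0 1 / 0 0 0 0 0 0 / 0 0 0 0 0 0
t=2: a0@(2,1) a1@(2,1) a2@(0,3) a3@(0,1) | pheromone: 0 3 0 3 0 0 / 0 0 0 0 0 0 / 0 8 0 0 0 0 / 0 0 0 0 0 0 / 0 0 0 0 0 0
t=3: a0@(2,1) a1@(2,1) a2@(0,3) a3@(0,1) | pheromone: 0 4 0 4 0 0 / 0 0 0 0 0 0 / 0 11 0 0 0 0 / 0 0 0 0 0 0 / 0 0 0 0 0 0
t=4: a0@(2,1) a1@(2,1) a2@(0,3) a3@(0,1) | pheromone: 0 5 0 5 0 0 / 0 0 0 0 0 0 / 0 14 0 0 0 0 / 0 0 0 0 0 0 / 0 0 0 0 0 0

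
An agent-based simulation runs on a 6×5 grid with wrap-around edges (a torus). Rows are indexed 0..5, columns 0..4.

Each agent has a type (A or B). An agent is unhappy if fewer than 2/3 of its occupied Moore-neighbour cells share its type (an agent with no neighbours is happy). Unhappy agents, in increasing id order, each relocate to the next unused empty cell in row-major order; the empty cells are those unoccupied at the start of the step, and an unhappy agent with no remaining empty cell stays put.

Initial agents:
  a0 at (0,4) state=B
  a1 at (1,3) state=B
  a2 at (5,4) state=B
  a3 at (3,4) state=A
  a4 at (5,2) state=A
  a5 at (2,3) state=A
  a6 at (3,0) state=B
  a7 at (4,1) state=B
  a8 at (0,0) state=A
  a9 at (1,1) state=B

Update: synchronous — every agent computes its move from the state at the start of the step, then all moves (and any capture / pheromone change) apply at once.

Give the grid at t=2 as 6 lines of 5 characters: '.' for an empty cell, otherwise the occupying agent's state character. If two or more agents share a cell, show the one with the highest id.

t=1: a0@(0,4):B a1@(0,1):B a2@(0,2):B a3@(0,3):A a4@(1,0):A a5@(1,2):A a6@(1,4):B a7@(2,0):B a8@(2,1):A a9@(2,2):B
t=2: a0@(0,0):B a1@(1,1):B a2@(1,3):B a3@(2,3):A a4@(2,4):A a5@(3,0):A a6@(3,1):B a7@(3,2):B a8@(3,3):A a9@(3,4):B

B....
.B.B.
...AA
ABBAB
.....
.....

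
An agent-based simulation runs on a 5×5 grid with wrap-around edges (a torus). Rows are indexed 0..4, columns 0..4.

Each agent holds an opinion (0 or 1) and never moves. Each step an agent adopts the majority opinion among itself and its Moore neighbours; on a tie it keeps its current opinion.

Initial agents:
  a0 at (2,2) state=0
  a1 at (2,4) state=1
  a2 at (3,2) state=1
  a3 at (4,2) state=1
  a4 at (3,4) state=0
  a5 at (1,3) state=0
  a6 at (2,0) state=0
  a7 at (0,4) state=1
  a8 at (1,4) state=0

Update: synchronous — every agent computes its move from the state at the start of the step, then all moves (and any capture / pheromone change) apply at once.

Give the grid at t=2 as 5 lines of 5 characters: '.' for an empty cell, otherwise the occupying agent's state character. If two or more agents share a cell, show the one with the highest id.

....0
...00
0.0.0
..1.0
..1..

t=1: a0@(2,2):0 a1@(2,4):0 a2@(3,2):1 a3@(4,2):1 a4@(3,4):0 a5@(1,3):0 a6@(2,0):0 a7@(0,4):0 a8@(1,4):0
t=2: (unchanged — steady state)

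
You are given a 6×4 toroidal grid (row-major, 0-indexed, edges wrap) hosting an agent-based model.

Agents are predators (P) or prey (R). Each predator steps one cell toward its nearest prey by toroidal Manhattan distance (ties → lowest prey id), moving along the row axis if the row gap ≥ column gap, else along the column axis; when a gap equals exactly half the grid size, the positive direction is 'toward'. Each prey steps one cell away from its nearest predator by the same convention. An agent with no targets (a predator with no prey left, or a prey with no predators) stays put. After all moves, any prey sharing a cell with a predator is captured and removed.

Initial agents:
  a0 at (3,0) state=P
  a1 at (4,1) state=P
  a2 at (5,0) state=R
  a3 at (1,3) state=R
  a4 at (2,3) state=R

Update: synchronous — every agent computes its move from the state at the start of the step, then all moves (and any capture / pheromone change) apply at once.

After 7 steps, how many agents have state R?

3

t=1: a0@(4,0):P a1@(5,1):P a2@(0,0):R a3@(0,3):R a4@(1,3):R
t=2: a0@(5,0):P a1@(0,1):P a2@(1,0):R a3@(1,3):R a4@(0,3):R
t=3: a0@(0,0):P a1@(1,1):P a2@(2,0):R a3@(2,3):R a4@(1,3):R
t=4: a0@(1,0):P a1@(2,1):P a2@(3,0):R a3@(3,3):R a4@(2,3):R
t=5: a0@(2,0):P a1@(3,1):P a2@(4,0):R a3@(4,3):R a4@(3,3):R
t=6: a0@(3,0):P a1@(4,1):P a2@(5,0):R a3@(5,3):R a4@(4,3):R
t=7: a0@(4,0):P a1@(5,1):P a2@(0,0):R a3@(0,3):R a4@(5,3):R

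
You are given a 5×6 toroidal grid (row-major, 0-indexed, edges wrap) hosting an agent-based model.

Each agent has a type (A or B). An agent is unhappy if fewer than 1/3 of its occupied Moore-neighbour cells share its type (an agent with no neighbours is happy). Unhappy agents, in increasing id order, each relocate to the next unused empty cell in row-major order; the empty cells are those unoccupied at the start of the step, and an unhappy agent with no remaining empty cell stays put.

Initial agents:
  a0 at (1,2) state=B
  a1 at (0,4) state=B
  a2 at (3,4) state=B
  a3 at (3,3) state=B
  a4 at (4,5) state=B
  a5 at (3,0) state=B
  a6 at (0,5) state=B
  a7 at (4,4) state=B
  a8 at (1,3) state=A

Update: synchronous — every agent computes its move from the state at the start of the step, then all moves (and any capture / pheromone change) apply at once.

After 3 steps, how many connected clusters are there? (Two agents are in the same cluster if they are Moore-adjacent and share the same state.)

2

t=1: a0@(0,0):B a1@(0,4):B a2@(3,4):B a3@(3,3):B a4@(4,5):B a5@(3,0):B a6@(0,5):B a7@(4,4):B a8@(0,1):A
t=2: a0@(0,0):B a1@(0,4):B a2@(3,4):B a3@(3,3):B a4@(4,5):B a5@(3,0):B a6@(0,5):B a7@(4,4):B a8@(0,2):A
t=3: (unchanged — steady state)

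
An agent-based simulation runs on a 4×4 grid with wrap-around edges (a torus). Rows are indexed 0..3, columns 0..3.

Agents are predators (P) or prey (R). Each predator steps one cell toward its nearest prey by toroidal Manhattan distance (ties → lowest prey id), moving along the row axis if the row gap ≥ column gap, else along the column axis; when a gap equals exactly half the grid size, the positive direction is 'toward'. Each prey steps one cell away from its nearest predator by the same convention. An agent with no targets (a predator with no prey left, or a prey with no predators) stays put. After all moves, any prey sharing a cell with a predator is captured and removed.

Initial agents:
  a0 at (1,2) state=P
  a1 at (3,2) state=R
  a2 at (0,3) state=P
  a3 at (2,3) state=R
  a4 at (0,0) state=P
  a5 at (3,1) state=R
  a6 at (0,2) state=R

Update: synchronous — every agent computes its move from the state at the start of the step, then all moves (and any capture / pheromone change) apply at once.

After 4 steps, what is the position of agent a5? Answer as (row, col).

t=1: a0@(0,2):P a1@(2,2):R a2@(0,2):P a3@(3,3):R a4@(3,0):P a5@(2,1):R a6@(3,2):R
t=2: a0@(3,2):P a1@(1,2):R a2@(3,2):P a4@(3,3):P a5@(1,1):R a6@(2,2):R
t=3: a0@(2,2):P a1@(0,2):R a2@(2,2):P a4@(2,3):P a5@(0,1):R a6@(1,2):R
t=4: a0@(1,2):P a1@(3,2):R a2@(1,2):P a4@(1,3):P a5@(3,1):R a6@(0,2):R

(3, 1)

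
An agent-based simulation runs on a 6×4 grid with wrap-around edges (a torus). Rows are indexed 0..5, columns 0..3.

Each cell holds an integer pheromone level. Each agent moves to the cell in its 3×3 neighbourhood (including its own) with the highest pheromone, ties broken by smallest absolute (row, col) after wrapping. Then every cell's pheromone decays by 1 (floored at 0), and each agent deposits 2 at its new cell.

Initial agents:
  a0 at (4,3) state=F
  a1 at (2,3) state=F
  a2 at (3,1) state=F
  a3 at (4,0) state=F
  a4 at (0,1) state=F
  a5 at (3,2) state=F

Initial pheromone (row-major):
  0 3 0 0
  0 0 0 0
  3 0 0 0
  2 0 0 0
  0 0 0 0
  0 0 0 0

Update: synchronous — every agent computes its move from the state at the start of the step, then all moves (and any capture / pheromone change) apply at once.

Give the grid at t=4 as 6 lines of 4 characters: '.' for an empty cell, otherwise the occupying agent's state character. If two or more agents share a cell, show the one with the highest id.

t=1: a0@(3,0) a1@(2,0) a2@(2,0) a3@(3,0) a4@(0,1) a5@(2,1) | pheromone: 0 4 0 0 / 0 0 0 0 / 6 2 0 0 / 5 0 0 0 / 0 0 0 0 / 0 0 0 0
t=2: a0@(2,0) a1@(2,0) a2@(2,0) a3@(2,0) a4@(0,1) a5@(2,0) | pheromone: 0 5 0 0 / 0 0 0 0 / 15 1 0 0 / 4 0 0 0 / 0 0 0 0 / 0 0 0 0
t=3: a0@(2,0) a1@(2,0) a2@(2,0) a3@(2,0) a4@(0,1) a5@(2,0) | pheromone: 0 6 0 0 / 0 0 0 0 / 24 0 0 0 / 3 0 0 0 / 0 0 0 0 / 0 0 0 0
t=4: a0@(2,0) a1@(2,0) a2@(2,0) a3@(2,0) a4@(0,1) a5@(2,0) | pheromone: 0 7 0 0 / 0 0 0 0 / 33 0 0 0 / 2 0 0 0 / 0 0 0 0 / 0 0 0 0

.F..
....
F...
....
....
....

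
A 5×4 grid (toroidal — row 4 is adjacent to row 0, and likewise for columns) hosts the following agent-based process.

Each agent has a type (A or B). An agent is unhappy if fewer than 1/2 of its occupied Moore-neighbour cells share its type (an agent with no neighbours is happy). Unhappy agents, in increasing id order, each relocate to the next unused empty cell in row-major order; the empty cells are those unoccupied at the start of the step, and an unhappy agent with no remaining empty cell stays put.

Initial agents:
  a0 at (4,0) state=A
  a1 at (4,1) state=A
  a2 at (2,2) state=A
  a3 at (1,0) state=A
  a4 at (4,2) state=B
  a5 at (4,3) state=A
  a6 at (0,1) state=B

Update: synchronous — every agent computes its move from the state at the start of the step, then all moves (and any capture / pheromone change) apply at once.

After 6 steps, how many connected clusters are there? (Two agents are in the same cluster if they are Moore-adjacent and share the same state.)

2

t=1: a0@(4,0):A a1@(0,0):A a2@(2,2):A a3@(0,2):A a4@(0,3):B a5@(4,3):A a6@(1,1):B
t=2: a0@(4,0):A a1@(0,0):A a2@(0,1):A a3@(1,0):A a4@(1,2):B a5@(4,3):A a6@(1,3):B
t=3: a0@(4,0):A a1@(0,0):A a2@(0,1):A a3@(1,0):A a4@(1,2):B a5@(4,3):A a6@(0,2):B
t=4: a0@(4,0):A a1@(0,0):A a2@(0,1):A a3@(1,0):A a4@(1,2):B a5@(4,3):A a6@(0,3):B
t=5: a0@(4,0):A a1@(0,0):A a2@(0,1):A a3@(1,0):A a4@(1,2):B a5@(4,3):A a6@(0,2):B
t=6: a0@(4,0):A a1@(0,0):A a2@(0,1):A a3@(1,0):A a4@(1,2):B a5@(4,3):A a6@(0,3):B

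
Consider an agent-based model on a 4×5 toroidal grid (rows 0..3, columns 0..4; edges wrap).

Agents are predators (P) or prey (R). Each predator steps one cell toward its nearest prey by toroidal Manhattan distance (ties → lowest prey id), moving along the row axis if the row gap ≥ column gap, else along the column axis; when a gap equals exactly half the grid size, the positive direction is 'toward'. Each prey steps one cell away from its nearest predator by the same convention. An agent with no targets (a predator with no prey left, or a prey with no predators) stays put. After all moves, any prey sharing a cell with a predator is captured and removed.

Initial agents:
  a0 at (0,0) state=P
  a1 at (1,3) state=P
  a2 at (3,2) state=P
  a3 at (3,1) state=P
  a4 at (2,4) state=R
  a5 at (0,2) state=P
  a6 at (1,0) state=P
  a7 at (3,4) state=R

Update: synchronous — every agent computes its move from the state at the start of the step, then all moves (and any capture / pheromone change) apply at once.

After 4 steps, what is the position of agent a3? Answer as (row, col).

(2, 0)

t=1: a0@(3,0):P a1@(2,3):P a2@(3,3):P a3@(3,0):P a4@(3,4):R a5@(0,3):P a6@(2,0):P a7@(2,4):R
t=2: a0@(3,4):P a1@(2,4):P a2@(3,4):P a3@(3,4):P a5@(3,3):P a6@(2,4):P a7@(2,0):R
t=3: a0@(2,4):P a1@(2,0):P a2@(2,4):P a3@(2,4):P a5@(3,4):P a6@(2,0):P a7@(2,1):R
t=4: a0@(2,0):P a1@(2,1):P a2@(2,0):P a3@(2,0):P a5@(3,0):P a6@(2,1):P a7@(2,2):R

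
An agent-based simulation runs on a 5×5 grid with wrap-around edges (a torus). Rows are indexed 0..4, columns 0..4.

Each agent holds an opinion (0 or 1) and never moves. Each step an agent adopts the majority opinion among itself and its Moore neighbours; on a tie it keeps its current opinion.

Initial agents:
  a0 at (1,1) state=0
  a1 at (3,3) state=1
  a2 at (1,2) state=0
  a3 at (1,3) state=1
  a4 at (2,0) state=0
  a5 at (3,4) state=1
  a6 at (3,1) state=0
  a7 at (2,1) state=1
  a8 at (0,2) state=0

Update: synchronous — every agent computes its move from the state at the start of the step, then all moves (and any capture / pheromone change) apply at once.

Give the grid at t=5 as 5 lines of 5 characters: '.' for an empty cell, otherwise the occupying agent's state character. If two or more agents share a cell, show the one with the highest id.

t=1: a0@(1,1):0 a1@(3,3):1 a2@(1,2):0 a3@(1,3):0 a4@(2,0):0 a5@(3,4):1 a6@(3,1):0 a7@(2,1):0 a8@(0,2):0
t=2: (unchanged — steady state)

..0..
.000.
00...
.0.11
.....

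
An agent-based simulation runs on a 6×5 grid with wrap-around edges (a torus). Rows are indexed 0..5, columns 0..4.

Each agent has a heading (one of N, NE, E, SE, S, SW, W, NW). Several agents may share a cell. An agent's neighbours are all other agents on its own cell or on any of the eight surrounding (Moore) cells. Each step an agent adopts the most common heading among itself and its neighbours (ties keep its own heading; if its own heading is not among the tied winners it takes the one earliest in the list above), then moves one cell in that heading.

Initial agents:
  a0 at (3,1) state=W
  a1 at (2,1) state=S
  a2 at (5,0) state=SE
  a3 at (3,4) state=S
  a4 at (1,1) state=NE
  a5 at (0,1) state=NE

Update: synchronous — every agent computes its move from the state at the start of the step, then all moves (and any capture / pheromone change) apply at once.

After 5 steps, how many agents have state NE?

3

t=1: a0@(3,0):W a1@(3,1):S a2@(0,1):SE a3@(4,4):S a4@(0,2):NE a5@(5,2):NE
t=2: a0@(4,0):S a1@(4,1):S a2@(5,2):NE a3@(5,4):S a4@(5,3):NE a5@(4,3):NE
t=3: a0@(5,0):S a1@(5,1):S a2@(4,3):NE a3@(0,4):S a4@(4,4):NE a5@(3,4):NE
t=4: a0@(0,0):S a1@(0,1):S a2@(3,4):NE a3@(1,4):S a4@(3,0):NE a5@(2,0):NE
t=5: a0@(1,0):S a1@(1,1):S a2@(2,0):NE a3@(2,4):S a4@(2,1):NE a5@(1,1):NE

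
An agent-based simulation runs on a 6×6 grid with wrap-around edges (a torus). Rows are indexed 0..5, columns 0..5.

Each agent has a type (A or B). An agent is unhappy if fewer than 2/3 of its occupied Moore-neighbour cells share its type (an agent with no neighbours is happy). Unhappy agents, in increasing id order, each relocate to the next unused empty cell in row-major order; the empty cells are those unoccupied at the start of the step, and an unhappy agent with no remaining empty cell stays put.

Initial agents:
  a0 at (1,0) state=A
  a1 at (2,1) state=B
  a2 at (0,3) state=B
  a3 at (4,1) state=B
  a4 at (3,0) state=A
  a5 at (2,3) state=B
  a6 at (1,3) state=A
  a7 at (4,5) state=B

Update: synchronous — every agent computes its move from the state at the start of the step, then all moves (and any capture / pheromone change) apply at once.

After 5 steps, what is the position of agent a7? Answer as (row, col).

t=1: a0@(0,0):A a1@(0,1):B a2@(0,2):B a3@(0,4):B a4@(0,5):A a5@(1,1):B a6@(1,2):A a7@(1,4):B
t=2: a0@(0,3):A a1@(1,0):B a2@(0,2):B a3@(1,3):B a4@(1,5):A a5@(2,0):B a6@(2,1):A a7@(2,2):B
t=3: a0@(0,0):A a1@(0,1):B a2@(0,4):B a3@(1,3):B a4@(0,5):A a5@(1,1):B a6@(1,2):A a7@(1,4):B
t=4: a0@(0,2):A a1@(0,3):B a2@(0,4):B a3@(1,3):B a4@(1,0):A a5@(1,5):B a6@(2,0):A a7@(1,4):B
t=5: a0@(0,0):A a1@(0,3):B a2@(0,4):B a3@(1,3):B a4@(0,1):A a5@(0,5):B a6@(1,1):A a7@(1,4):B

(1, 4)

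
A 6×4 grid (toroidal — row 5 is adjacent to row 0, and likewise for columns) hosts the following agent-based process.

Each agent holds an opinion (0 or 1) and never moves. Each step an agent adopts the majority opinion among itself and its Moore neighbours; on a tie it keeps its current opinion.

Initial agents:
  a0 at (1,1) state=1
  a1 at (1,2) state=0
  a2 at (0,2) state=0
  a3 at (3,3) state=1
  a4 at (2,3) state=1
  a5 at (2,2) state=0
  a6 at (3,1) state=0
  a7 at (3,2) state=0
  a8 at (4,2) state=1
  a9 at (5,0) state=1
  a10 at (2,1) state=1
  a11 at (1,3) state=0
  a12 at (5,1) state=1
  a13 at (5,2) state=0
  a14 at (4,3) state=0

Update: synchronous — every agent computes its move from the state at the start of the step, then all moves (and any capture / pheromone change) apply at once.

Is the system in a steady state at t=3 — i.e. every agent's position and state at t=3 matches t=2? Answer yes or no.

t=1: a0@(1,1):0 a1@(1,2):0 a2@(0,2):0 a3@(3,3):1 a4@(2,3):0 a5@(2,2):0 a6@(3,1):0 a7@(3,2):0 a8@(4,2):0 a9@(5,0):1 a10@(2,1):0 a11@(1,3):0 a12@(5,1):1 a13@(5,2):0 a14@(4,3):0
t=2: a0@(1,1):0 a1@(1,2):0 a2@(0,2):0 a3@(3,3):0 a4@(2,3):0 a5@(2,2):0 a6@(3,1):0 a7@(3,2):0 a8@(4,2):0 a9@(5,0):1 a10@(2,1):0 a11@(1,3):0 a12@(5,1):0 a13@(5,2):0 a14@(4,3):0
t=3: a0@(1,1):0 a1@(1,2):0 a2@(0,2):0 a3@(3,3):0 a4@(2,3):0 a5@(2,2):0 a6@(3,1):0 a7@(3,2):0 a8@(4,2):0 a9@(5,0):0 a10@(2,1):0 a11@(1,3):0 a12@(5,1):0 a13@(5,2):0 a14@(4,3):0

no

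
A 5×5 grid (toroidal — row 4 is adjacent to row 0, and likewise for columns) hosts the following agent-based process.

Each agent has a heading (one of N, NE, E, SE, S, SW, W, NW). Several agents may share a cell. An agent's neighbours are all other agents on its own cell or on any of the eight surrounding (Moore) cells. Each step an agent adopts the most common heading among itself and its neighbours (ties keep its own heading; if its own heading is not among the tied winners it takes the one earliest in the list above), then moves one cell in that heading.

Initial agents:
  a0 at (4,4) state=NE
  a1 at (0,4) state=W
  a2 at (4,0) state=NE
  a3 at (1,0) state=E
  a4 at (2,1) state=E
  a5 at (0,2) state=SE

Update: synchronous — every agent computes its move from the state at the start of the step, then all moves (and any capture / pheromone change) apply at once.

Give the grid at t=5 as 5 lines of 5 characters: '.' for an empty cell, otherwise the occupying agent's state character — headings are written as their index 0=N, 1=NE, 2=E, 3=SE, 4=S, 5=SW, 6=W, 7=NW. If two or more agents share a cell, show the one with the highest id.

..3.1
.....
.2...
.....
1...1

t=1: a0@(3,0):NE a1@(4,0):NE a2@(3,1):NE a3@(1,1):E a4@(2,2):E a5@(1,3):SE
t=2: a0@(2,1):NE a1@(3,1):NE a2@(2,2):NE a3@(1,2):E a4@(2,3):E a5@(2,4):SE
t=3: a0@(1,2):NE a1@(2,2):NE a2@(1,3):NE a3@(1,3):E a4@(2,4):E a5@(3,0):SE
t=4: a0@(0,3):NE a1@(1,3):NE a2@(0,4):NE a3@(0,4):NE a4@(2,0):E a5@(4,1):SE
t=5: a0@(4,4):NE a1@(0,4):NE a2@(4,0):NE a3@(4,0):NE a4@(2,1):E a5@(0,2):SE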